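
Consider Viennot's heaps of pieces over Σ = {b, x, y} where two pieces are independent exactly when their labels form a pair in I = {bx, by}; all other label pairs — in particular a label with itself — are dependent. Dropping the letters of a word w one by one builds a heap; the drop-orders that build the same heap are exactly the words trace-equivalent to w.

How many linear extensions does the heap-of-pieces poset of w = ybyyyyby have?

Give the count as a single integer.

28

drop 0:y onto floor
drop 1:b onto floor
drop 2:y onto {0:y}
drop 3:y onto {2:y}
drop 4:y onto {3:y}
drop 5:y onto {4:y}
drop 6:b onto {1:b}
drop 7:y onto {5:y}
ground layer = {0:y, 1:b}
drop-orders for the pieces not yet dropped (sum over which currently-grounded one goes next):
  1 to go: {6} 1  {7} 1
  2 to go: {1,6} 1  {5,7} 1  {6,7} 2
  3 to go: {1,6,7} 3  {4,5,7} 1  {5,6,7} 3
  4 to go: {1,5,6,7} 6  {3,4,5,7} 1  {4,5,6,7} 4
  5 to go: {1,4,5,6,7} 10  {2,3,4,5,7} 1  {3,4,5,6,7} 5
  6 to go: {0,2,3,4,5,7} 1  {1,3,4,5,6,7} 15  {2,3,4,5,6,7} 6
  if 0:y drops first: 21 orders
  if 1:b drops first: 7 orders
heap linearizations: 28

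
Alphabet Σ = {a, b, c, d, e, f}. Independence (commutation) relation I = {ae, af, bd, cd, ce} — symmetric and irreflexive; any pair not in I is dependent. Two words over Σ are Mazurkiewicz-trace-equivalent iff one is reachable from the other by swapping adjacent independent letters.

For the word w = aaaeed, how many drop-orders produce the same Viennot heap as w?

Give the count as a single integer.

10

drop 0:a onto floor
drop 1:a onto {0:a}
drop 2:a onto {1:a}
drop 3:e onto floor
drop 4:e onto {3:e}
drop 5:d onto {2:a, 4:e}
ground layer = {0:a, 3:e}
drop-orders for the pieces not yet dropped (sum over which currently-grounded one goes next):
  1 to go: {5} 1
  2 to go: {2,5} 1  {4,5} 1
  3 to go: {1,2,5} 1  {2,4,5} 2  {3,4,5} 1
  4 to go: {0,1,2,5} 1  {1,2,4,5} 3  {2,3,4,5} 3
  if 0:a drops first: 6 orders
  if 3:e drops first: 4 orders
heap linearizations: 10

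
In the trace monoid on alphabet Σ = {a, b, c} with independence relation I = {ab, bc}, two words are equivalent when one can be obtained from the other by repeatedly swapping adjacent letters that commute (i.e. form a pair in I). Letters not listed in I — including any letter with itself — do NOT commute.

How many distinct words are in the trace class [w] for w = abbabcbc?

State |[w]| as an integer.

0(a) covers ∅
1(b) covers ∅
2(b) covers 1:b
3(a) covers 0:a
4(b) covers 2:b
5(c) covers 3:a
6(b) covers 4:b
7(c) covers 5:c
floor of heap: 0:a, 1:b
completions by unplaced set U, small U first (add the entries for U minus each lowest piece of U):
  |U|=1: {6}:1  {7}:1
  |U|=2: {4,6}:1  {5,7}:1  {6,7}:2
  |U|=3: {2,4,6}:1  {3,5,7}:1  {4,6,7}:3  {5,6,7}:3
  |U|=4: {0,3,5,7}:1  {1,2,4,6}:1  {2,4,6,7}:4  {3,5,6,7}:4  {4,5,6,7}:6
  |U|=5: {0,3,5,6,7}:5  {1,2,4,6,7}:5  {2,4,5,6,7}:10  {3,4,5,6,7}:10
  |U|=6: {0,3,4,5,6,7}:15  {1,2,4,5,6,7}:15  {2,3,4,5,6,7}:20
  start at 0(a): 35
  start at 1(b): 35
sum over floor = 70

70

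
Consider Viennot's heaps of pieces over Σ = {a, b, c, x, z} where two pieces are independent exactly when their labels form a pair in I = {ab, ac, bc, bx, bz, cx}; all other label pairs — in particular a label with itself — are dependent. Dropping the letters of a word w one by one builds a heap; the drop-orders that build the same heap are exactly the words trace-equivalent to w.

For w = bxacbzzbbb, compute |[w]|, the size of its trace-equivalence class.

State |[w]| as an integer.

756

#0=b has no predecessor
#1=x has no predecessor
#2=a depends on [1:x]
#3=c has no predecessor
#4=b depends on [0:b]
#5=z depends on [2:a, 3:c]
#6=z depends on [5:z]
#7=b depends on [4:b]
#8=b depends on [7:b]
#9=b depends on [8:b]
sources: [0:b, 1:x, 3:c]
N(rest) = Σ N(rest − s) over sources s of rest; N(one piece) = 1:
  size 1 → [6]=1  [9]=1
  size 2 → [5,6]=1  [6,9]=2  [8,9]=1
  size 3 → [2,5,6]=1  [3,5,6]=1  [5,6,9]=3  [6,8,9]=3  [7,8,9]=1
  size 4 → [1,2,5,6]=1  [2,3,5,6]=2  [2,5,6,9]=4  [3,5,6,9]=4  [4,7,8,9]=1  [5,6,8,9]=6  [6,7,8,9]=4
  size 5 → [0,4,7,8,9]=1  [1,2,3,5,6]=3  [1,2,5,6,9]=5  [2,3,5,6,9]=10  [2,5,6,8,9]=10  [3,5,6,8,9]=10  [4,6,7,8,9]=5  [5,6,7,8,9]=10
  size 6 → [0,4,6,7,8,9]=6  [1,2,3,5,6,9]=18  [1,2,5,6,8,9]=15  [2,3,5,6,8,9]=30  [2,5,6,7,8,9]=20  [3,5,6,7,8,9]=20  [4,5,6,7,8,9]=15
  size 7 → [0,4,5,6,7,8,9]=21  [1,2,3,5,6,8,9]=63  [1,2,5,6,7,8,9]=35  [2,3,5,6,7,8,9]=70  [2,4,5,6,7,8,9]=35  [3,4,5,6,7,8,9]=35
  size 8 → [0,2,4,5,6,7,8,9]=56  [0,3,4,5,6,7,8,9]=56  [1,2,3,5,6,7,8,9]=168  [1,2,4,5,6,7,8,9]=70  [2,3,4,5,6,7,8,9]=140
  first=0(b) contributes 378
  first=1(x) contributes 252
  first=3(c) contributes 126
|[w]| = 756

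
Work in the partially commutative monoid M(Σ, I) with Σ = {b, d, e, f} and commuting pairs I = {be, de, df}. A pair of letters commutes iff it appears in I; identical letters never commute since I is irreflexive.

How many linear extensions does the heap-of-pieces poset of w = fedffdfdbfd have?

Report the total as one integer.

112

0(f) covers ∅
1(e) covers 0:f
2(d) covers ∅
3(f) covers 1:e
4(f) covers 3:f
5(d) covers 2:d
6(f) covers 4:f
7(d) covers 5:d
8(b) covers 6:f, 7:d
9(f) covers 8:b
10(d) covers 8:b
floor of heap: 0:f, 2:d
completions by unplaced set U, small U first (add the entries for U minus each lowest piece of U):
  |U|=1: {9}:1  {10}:1
  |U|=2: {9,10}:2
  |U|=3: {8,9,10}:2
  |U|=4: {6,8,9,10}:2  {7,8,9,10}:2
  |U|=5: {4,6,8,9,10}:2  {5,7,8,9,10}:2  {6,7,8,9,10}:4
  |U|=6: {2,5,7,8,9,10}:2  {3,4,6,8,9,10}:2  {4,6,7,8,9,10}:6  {5,6,7,8,9,10}:6
  |U|=7: {1,3,4,6,8,9,10}:2  {2,5,6,7,8,9,10}:8  {3,4,6,7,8,9,10}:8  {4,5,6,7,8,9,10}:12
  |U|=8: {0,1,3,4,6,8,9,10}:2  {1,3,4,6,7,8,9,10}:10  {2,4,5,6,7,8,9,10}:20  {3,4,5,6,7,8,9,10}:20
  |U|=9: {0,1,3,4,6,7,8,9,10}:12  {1,3,4,5,6,7,8,9,10}:30  {2,3,4,5,6,7,8,9,10}:40
  start at 0(f): 70
  start at 2(d): 42
sum over floor = 112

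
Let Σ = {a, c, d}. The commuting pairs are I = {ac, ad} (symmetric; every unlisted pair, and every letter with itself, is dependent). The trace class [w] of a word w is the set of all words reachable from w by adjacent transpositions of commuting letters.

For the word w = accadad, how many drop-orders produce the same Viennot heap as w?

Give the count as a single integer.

35

piece 0:a — minimal
piece 1:c — minimal
piece 2:c rests on {1:c}
piece 3:a rests on {0:a}
piece 4:d rests on {2:c}
piece 5:a rests on {3:a}
piece 6:d rests on {4:d}
minimal pieces: {0:a, 1:c}
ways to finish when only these pieces remain (= sum over removing one remaining piece with nothing left below it):
  1 left: {5}→1  {6}→1
  2 left: {3,5}→1  {4,6}→1  {5,6}→2
  3 left: {0,3,5}→1  {2,4,6}→1  {3,5,6}→3  {4,5,6}→3
  4 left: {0,3,5,6}→4  {1,2,4,6}→1  {2,4,5,6}→4  {3,4,5,6}→6
  5 left: {0,3,4,5,6}→10  {1,2,4,5,6}→5  {2,3,4,5,6}→10
  placing 0:a first → 15 extensions
  placing 1:c first → 20 extensions
total linear extensions = 35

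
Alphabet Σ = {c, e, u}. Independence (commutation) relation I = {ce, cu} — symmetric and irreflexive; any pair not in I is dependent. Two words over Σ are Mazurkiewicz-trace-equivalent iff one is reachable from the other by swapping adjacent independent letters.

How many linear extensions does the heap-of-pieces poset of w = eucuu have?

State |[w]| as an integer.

5

drop 0:e onto floor
drop 1:u onto {0:e}
drop 2:c onto floor
drop 3:u onto {1:u}
drop 4:u onto {3:u}
ground layer = {0:e, 2:c}
drop-orders for the pieces not yet dropped (sum over which currently-grounded one goes next):
  1 to go: {2} 1  {4} 1
  2 to go: {2,4} 2  {3,4} 1
  3 to go: {1,3,4} 1  {2,3,4} 3
  if 0:e drops first: 4 orders
  if 2:c drops first: 1 orders
heap linearizations: 5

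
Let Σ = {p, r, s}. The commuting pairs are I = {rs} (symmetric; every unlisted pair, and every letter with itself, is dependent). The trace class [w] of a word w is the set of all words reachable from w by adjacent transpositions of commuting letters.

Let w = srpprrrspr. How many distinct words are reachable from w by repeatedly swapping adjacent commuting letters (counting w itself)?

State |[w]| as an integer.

piece 0:s — minimal
piece 1:r — minimal
piece 2:p rests on {0:s, 1:r}
piece 3:p rests on {2:p}
piece 4:r rests on {3:p}
piece 5:r rests on {4:r}
piece 6:r rests on {5:r}
piece 7:s rests on {3:p}
piece 8:p rests on {6:r, 7:s}
piece 9:r rests on {8:p}
minimal pieces: {0:s, 1:r}
ways to finish when only these pieces remain (= sum over removing one remaining piece with nothing left below it):
  1 left: {9}→1
  2 left: {8,9}→1
  3 left: {6,8,9}→1  {7,8,9}→1
  4 left: {5,6,8,9}→1  {6,7,8,9}→2
  5 left: {4,5,6,8,9}→1  {5,6,7,8,9}→3
  6 left: {4,5,6,7,8,9}→4
  7 left: {3,4,5,6,7,8,9}→4
  8 left: {2,3,4,5,6,7,8,9}→4
  placing 0:s first → 4 extensions
  placing 1:r first → 4 extensions
total linear extensions = 8

8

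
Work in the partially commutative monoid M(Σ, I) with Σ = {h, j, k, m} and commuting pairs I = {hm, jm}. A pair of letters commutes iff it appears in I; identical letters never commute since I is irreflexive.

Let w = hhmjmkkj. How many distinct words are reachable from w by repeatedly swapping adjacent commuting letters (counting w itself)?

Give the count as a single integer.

10

#0=h has no predecessor
#1=h depends on [0:h]
#2=m has no predecessor
#3=j depends on [1:h]
#4=m depends on [2:m]
#5=k depends on [3:j, 4:m]
#6=k depends on [5:k]
#7=j depends on [6:k]
sources: [0:h, 2:m]
N(rest) = Σ N(rest − s) over sources s of rest; N(one piece) = 1:
  size 1 → [7]=1
  size 2 → [6,7]=1
  size 3 → [5,6,7]=1
  size 4 → [3,5,6,7]=1  [4,5,6,7]=1
  size 5 → [1,3,5,6,7]=1  [2,4,5,6,7]=1  [3,4,5,6,7]=2
  size 6 → [0,1,3,5,6,7]=1  [1,3,4,5,6,7]=3  [2,3,4,5,6,7]=3
  first=0(h) contributes 6
  first=2(m) contributes 4
|[w]| = 10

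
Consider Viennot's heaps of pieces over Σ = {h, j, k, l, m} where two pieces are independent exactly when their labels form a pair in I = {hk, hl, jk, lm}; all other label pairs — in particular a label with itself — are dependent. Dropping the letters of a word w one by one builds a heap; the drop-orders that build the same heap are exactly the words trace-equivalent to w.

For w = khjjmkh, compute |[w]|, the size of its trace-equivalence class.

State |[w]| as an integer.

8

0(k) covers ∅
1(h) covers ∅
2(j) covers 1:h
3(j) covers 2:j
4(m) covers 0:k, 3:j
5(k) covers 4:m
6(h) covers 4:m
floor of heap: 0:k, 1:h
completions by unplaced set U, small U first (add the entries for U minus each lowest piece of U):
  |U|=1: {5}:1  {6}:1
  |U|=2: {5,6}:2
  |U|=3: {4,5,6}:2
  |U|=4: {0,4,5,6}:2  {3,4,5,6}:2
  |U|=5: {0,3,4,5,6}:4  {2,3,4,5,6}:2
  start at 0(k): 2
  start at 1(h): 6
sum over floor = 8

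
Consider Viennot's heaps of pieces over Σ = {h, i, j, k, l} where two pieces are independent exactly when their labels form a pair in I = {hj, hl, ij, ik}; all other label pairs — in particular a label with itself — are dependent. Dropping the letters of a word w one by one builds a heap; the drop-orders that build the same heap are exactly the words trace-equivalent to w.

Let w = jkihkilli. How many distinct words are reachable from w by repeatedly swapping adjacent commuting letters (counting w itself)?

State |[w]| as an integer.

6

drop 0:j onto floor
drop 1:k onto {0:j}
drop 2:i onto floor
drop 3:h onto {1:k, 2:i}
drop 4:k onto {3:h}
drop 5:i onto {3:h}
drop 6:l onto {4:k, 5:i}
drop 7:l onto {6:l}
drop 8:i onto {7:l}
ground layer = {0:j, 2:i}
drop-orders for the pieces not yet dropped (sum over which currently-grounded one goes next):
  1 to go: {8} 1
  2 to go: {7,8} 1
  3 to go: {6,7,8} 1
  4 to go: {4,6,7,8} 1  {5,6,7,8} 1
  5 to go: {4,5,6,7,8} 2
  6 to go: {3,4,5,6,7,8} 2
  7 to go: {1,3,4,5,6,7,8} 2  {2,3,4,5,6,7,8} 2
  if 0:j drops first: 4 orders
  if 2:i drops first: 2 orders
heap linearizations: 6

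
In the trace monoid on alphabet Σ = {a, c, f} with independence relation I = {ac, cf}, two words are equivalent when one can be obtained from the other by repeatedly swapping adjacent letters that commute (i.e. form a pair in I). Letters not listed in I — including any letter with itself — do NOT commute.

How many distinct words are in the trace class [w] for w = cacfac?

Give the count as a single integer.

piece 0:c — minimal
piece 1:a — minimal
piece 2:c rests on {0:c}
piece 3:f rests on {1:a}
piece 4:a rests on {3:f}
piece 5:c rests on {2:c}
minimal pieces: {0:c, 1:a}
ways to finish when only these pieces remain (= sum over removing one remaining piece with nothing left below it):
  1 left: {4}→1  {5}→1
  2 left: {2,5}→1  {3,4}→1  {4,5}→2
  3 left: {0,2,5}→1  {1,3,4}→1  {2,4,5}→3  {3,4,5}→3
  4 left: {0,2,4,5}→4  {1,3,4,5}→4  {2,3,4,5}→6
  placing 0:c first → 10 extensions
  placing 1:a first → 10 extensions
total linear extensions = 20

20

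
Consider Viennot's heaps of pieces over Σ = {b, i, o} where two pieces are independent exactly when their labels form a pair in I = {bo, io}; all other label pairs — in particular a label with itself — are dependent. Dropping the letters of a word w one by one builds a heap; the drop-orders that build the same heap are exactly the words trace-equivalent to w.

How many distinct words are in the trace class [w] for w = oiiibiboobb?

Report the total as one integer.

165

#0=o has no predecessor
#1=i has no predecessor
#2=i depends on [1:i]
#3=i depends on [2:i]
#4=b depends on [3:i]
#5=i depends on [4:b]
#6=b depends on [5:i]
#7=o depends on [0:o]
#8=o depends on [7:o]
#9=b depends on [6:b]
#10=b depends on [9:b]
sources: [0:o, 1:i]
N(rest) = Σ N(rest − s) over sources s of rest; N(one piece) = 1:
  size 1 → [8]=1  [10]=1
  size 2 → [7,8]=1  [8,10]=2  [9,10]=1
  size 3 → [0,7,8]=1  [6,9,10]=1  [7,8,10]=3  [8,9,10]=3
  size 4 → [0,7,8,10]=4  [5,6,9,10]=1  [6,8,9,10]=4  [7,8,9,10]=6
  size 5 → [0,7,8,9,10]=10  [4,5,6,9,10]=1  [5,6,8,9,10]=5  [6,7,8,9,10]=10
  size 6 → [0,6,7,8,9,10]=20  [3,4,5,6,9,10]=1  [4,5,6,8,9,10]=6  [5,6,7,8,9,10]=15
  size 7 → [0,5,6,7,8,9,10]=35  [2,3,4,5,6,9,10]=1  [3,4,5,6,8,9,10]=7  [4,5,6,7,8,9,10]=21
  size 8 → [0,4,5,6,7,8,9,10]=56  [1,2,3,4,5,6,9,10]=1  [2,3,4,5,6,8,9,10]=8  [3,4,5,6,7,8,9,10]=28
  size 9 → [0,3,4,5,6,7,8,9,10]=84  [1,2,3,4,5,6,8,9,10]=9  [2,3,4,5,6,7,8,9,10]=36
  first=0(o) contributes 45
  first=1(i) contributes 120
|[w]| = 165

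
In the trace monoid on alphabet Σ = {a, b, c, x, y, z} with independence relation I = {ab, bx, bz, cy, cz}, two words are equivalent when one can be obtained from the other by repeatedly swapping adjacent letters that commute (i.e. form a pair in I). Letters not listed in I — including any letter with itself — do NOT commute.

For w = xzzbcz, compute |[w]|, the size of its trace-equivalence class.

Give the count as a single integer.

14

#0=x has no predecessor
#1=z depends on [0:x]
#2=z depends on [1:z]
#3=b has no predecessor
#4=c depends on [0:x, 3:b]
#5=z depends on [2:z]
sources: [0:x, 3:b]
N(rest) = Σ N(rest − s) over sources s of rest; N(one piece) = 1:
  size 1 → [4]=1  [5]=1
  size 2 → [2,5]=1  [3,4]=1  [4,5]=2
  size 3 → [1,2,5]=1  [2,4,5]=3  [3,4,5]=3
  size 4 → [1,2,4,5]=4  [2,3,4,5]=6
  first=0(x) contributes 10
  first=3(b) contributes 4
|[w]| = 14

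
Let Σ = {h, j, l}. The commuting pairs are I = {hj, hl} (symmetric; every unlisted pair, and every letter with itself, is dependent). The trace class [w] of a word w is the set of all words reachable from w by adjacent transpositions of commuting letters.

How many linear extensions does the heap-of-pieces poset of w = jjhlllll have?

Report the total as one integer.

0(j) covers ∅
1(j) covers 0:j
2(h) covers ∅
3(l) covers 1:j
4(l) covers 3:l
5(l) covers 4:l
6(l) covers 5:l
7(l) covers 6:l
floor of heap: 0:j, 2:h
completions by unplaced set U, small U first (add the entries for U minus each lowest piece of U):
  |U|=1: {2}:1  {7}:1
  |U|=2: {2,7}:2  {6,7}:1
  |U|=3: {2,6,7}:3  {5,6,7}:1
  |U|=4: {2,5,6,7}:4  {4,5,6,7}:1
  |U|=5: {2,4,5,6,7}:5  {3,4,5,6,7}:1
  |U|=6: {1,3,4,5,6,7}:1  {2,3,4,5,6,7}:6
  start at 0(j): 7
  start at 2(h): 1
sum over floor = 8

8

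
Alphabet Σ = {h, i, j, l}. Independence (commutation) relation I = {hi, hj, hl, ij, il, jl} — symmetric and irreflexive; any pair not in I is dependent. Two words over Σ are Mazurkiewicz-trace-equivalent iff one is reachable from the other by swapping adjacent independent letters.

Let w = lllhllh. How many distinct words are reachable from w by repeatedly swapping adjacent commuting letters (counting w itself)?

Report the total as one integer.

#0=l has no predecessor
#1=l depends on [0:l]
#2=l depends on [1:l]
#3=h has no predecessor
#4=l depends on [2:l]
#5=l depends on [4:l]
#6=h depends on [3:h]
sources: [0:l, 3:h]
N(rest) = Σ N(rest − s) over sources s of rest; N(one piece) = 1:
  size 1 → [5]=1  [6]=1
  size 2 → [3,6]=1  [4,5]=1  [5,6]=2
  size 3 → [2,4,5]=1  [3,5,6]=3  [4,5,6]=3
  size 4 → [1,2,4,5]=1  [2,4,5,6]=4  [3,4,5,6]=6
  size 5 → [0,1,2,4,5]=1  [1,2,4,5,6]=5  [2,3,4,5,6]=10
  first=0(l) contributes 15
  first=3(h) contributes 6
|[w]| = 21

21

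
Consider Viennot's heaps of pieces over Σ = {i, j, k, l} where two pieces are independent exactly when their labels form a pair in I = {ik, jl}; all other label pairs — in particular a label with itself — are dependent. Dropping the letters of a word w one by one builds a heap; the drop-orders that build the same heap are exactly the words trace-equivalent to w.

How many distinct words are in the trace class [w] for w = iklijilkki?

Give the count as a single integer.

6

#0=i has no predecessor
#1=k has no predecessor
#2=l depends on [0:i, 1:k]
#3=i depends on [2:l]
#4=j depends on [3:i]
#5=i depends on [4:j]
#6=l depends on [5:i]
#7=k depends on [6:l]
#8=k depends on [7:k]
#9=i depends on [6:l]
sources: [0:i, 1:k]
N(rest) = Σ N(rest − s) over sources s of rest; N(one piece) = 1:
  size 1 → [8]=1  [9]=1
  size 2 → [7,8]=1  [8,9]=2
  size 3 → [7,8,9]=3
  size 4 → [6,7,8,9]=3
  size 5 → [5,6,7,8,9]=3
  size 6 → [4,5,6,7,8,9]=3
  size 7 → [3,4,5,6,7,8,9]=3
  size 8 → [2,3,4,5,6,7,8,9]=3
  first=0(i) contributes 3
  first=1(k) contributes 3
|[w]| = 6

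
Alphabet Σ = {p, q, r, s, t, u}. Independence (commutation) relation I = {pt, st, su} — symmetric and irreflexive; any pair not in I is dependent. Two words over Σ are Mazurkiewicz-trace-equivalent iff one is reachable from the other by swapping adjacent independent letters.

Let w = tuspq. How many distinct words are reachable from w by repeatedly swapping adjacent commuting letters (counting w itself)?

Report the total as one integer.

3

#0=t has no predecessor
#1=u depends on [0:t]
#2=s has no predecessor
#3=p depends on [1:u, 2:s]
#4=q depends on [3:p]
sources: [0:t, 2:s]
N(rest) = Σ N(rest − s) over sources s of rest; N(one piece) = 1:
  size 1 → [4]=1
  size 2 → [3,4]=1
  size 3 → [1,3,4]=1  [2,3,4]=1
  first=0(t) contributes 2
  first=2(s) contributes 1
|[w]| = 3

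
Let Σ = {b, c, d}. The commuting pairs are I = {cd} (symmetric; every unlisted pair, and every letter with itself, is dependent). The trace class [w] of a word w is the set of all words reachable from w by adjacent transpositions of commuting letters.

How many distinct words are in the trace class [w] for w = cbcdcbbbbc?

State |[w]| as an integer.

3

piece 0:c — minimal
piece 1:b rests on {0:c}
piece 2:c rests on {1:b}
piece 3:d rests on {1:b}
piece 4:c rests on {2:c}
piece 5:b rests on {3:d, 4:c}
piece 6:b rests on {5:b}
piece 7:b rests on {6:b}
piece 8:b rests on {7:b}
piece 9:c rests on {8:b}
minimal pieces: {0:c}
ways to finish when only these pieces remain (= sum over removing one remaining piece with nothing left below it):
  1 left: {9}→1
  2 left: {8,9}→1
  3 left: {7,8,9}→1
  4 left: {6,7,8,9}→1
  5 left: {5,6,7,8,9}→1
  6 left: {3,5,6,7,8,9}→1  {4,5,6,7,8,9}→1
  7 left: {2,4,5,6,7,8,9}→1  {3,4,5,6,7,8,9}→2
  8 left: {2,3,4,5,6,7,8,9}→3
  placing 0:c first → 3 extensions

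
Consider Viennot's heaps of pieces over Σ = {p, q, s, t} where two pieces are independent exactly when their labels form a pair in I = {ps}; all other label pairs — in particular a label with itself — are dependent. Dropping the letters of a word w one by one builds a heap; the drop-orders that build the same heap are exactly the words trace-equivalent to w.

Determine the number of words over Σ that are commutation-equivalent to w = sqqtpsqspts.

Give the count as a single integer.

4

piece 0:s — minimal
piece 1:q rests on {0:s}
piece 2:q rests on {1:q}
piece 3:t rests on {2:q}
piece 4:p rests on {3:t}
piece 5:s rests on {3:t}
piece 6:q rests on {4:p, 5:s}
piece 7:s rests on {6:q}
piece 8:p rests on {6:q}
piece 9:t rests on {7:s, 8:p}
piece 10:s rests on {9:t}
minimal pieces: {0:s}
ways to finish when only these pieces remain (= sum over removing one remaining piece with nothing left below it):
  1 left: {10}→1
  2 left: {9,10}→1
  3 left: {7,9,10}→1  {8,9,10}→1
  4 left: {7,8,9,10}→2
  5 left: {6,7,8,9,10}→2
  6 left: {4,6,7,8,9,10}→2  {5,6,7,8,9,10}→2
  7 left: {4,5,6,7,8,9,10}→4
  8 left: {3,4,5,6,7,8,9,10}→4
  9 left: {2,3,4,5,6,7,8,9,10}→4
  placing 0:s first → 4 extensions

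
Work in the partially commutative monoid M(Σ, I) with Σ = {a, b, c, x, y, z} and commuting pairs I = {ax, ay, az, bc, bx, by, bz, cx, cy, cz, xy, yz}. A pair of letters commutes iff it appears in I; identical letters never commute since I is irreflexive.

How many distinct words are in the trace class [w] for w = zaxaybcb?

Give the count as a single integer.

piece 0:z — minimal
piece 1:a — minimal
piece 2:x rests on {0:z}
piece 3:a rests on {1:a}
piece 4:y — minimal
piece 5:b rests on {3:a}
piece 6:c rests on {3:a}
piece 7:b rests on {5:b}
minimal pieces: {0:z, 1:a, 4:y}
ways to finish when only these pieces remain (= sum over removing one remaining piece with nothing left below it):
  1 left: {2}→1  {4}→1  {6}→1  {7}→1
  2 left: {0,2}→1  {2,4}→2  {2,6}→2  {2,7}→2  {4,6}→2  {4,7}→2  {5,7}→1  {6,7}→2
  3 left: {0,2,4}→3  {0,2,6}→3  {0,2,7}→3  {2,4,6}→6  {2,4,7}→6  {2,5,7}→3  {2,6,7}→6  {4,5,7}→3  {4,6,7}→6  {5,6,7}→3
  4 left: {0,2,4,6}→12  {0,2,4,7}→12  {0,2,5,7}→6  {0,2,6,7}→12  {2,4,5,7}→12  {2,4,6,7}→24  {2,5,6,7}→12  {3,5,6,7}→3  {4,5,6,7}→12
  5 left: {0,2,4,5,7}→30  {0,2,4,6,7}→60  {0,2,5,6,7}→30  {1,3,5,6,7}→3  {2,3,5,6,7}→15  {2,4,5,6,7}→60  {3,4,5,6,7}→15
  6 left: {0,2,3,5,6,7}→45  {0,2,4,5,6,7}→180  {1,2,3,5,6,7}→18  {1,3,4,5,6,7}→18  {2,3,4,5,6,7}→90
  placing 0:z first → 126 extensions
  placing 1:a first → 315 extensions
  placing 4:y first → 63 extensions
total linear extensions = 504

504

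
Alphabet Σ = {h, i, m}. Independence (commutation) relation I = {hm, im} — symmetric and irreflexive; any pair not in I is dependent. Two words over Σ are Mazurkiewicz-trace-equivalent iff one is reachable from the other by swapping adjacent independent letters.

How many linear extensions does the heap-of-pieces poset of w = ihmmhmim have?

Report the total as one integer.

70

0(i) covers ∅
1(h) covers 0:i
2(m) covers ∅
3(m) covers 2:m
4(h) covers 1:h
5(m) covers 3:m
6(i) covers 4:h
7(m) covers 5:m
floor of heap: 0:i, 2:m
completions by unplaced set U, small U first (add the entries for U minus each lowest piece of U):
  |U|=1: {6}:1  {7}:1
  |U|=2: {4,6}:1  {5,7}:1  {6,7}:2
  |U|=3: {1,4,6}:1  {3,5,7}:1  {4,6,7}:3  {5,6,7}:3
  |U|=4: {0,1,4,6}:1  {1,4,6,7}:4  {2,3,5,7}:1  {3,5,6,7}:4  {4,5,6,7}:6
  |U|=5: {0,1,4,6,7}:5  {1,4,5,6,7}:10  {2,3,5,6,7}:5  {3,4,5,6,7}:10
  |U|=6: {0,1,4,5,6,7}:15  {1,3,4,5,6,7}:20  {2,3,4,5,6,7}:15
  start at 0(i): 35
  start at 2(m): 35
sum over floor = 70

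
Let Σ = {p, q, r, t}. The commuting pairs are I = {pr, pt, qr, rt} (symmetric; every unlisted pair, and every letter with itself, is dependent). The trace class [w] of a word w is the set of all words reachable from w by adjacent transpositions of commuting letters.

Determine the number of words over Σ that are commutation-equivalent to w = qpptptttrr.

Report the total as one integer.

piece 0:q — minimal
piece 1:p rests on {0:q}
piece 2:p rests on {1:p}
piece 3:t rests on {0:q}
piece 4:p rests on {2:p}
piece 5:t rests on {3:t}
piece 6:t rests on {5:t}
piece 7:t rests on {6:t}
piece 8:r — minimal
piece 9:r rests on {8:r}
minimal pieces: {0:q, 8:r}
ways to finish when only these pieces remain (= sum over removing one remaining piece with nothing left below it):
  1 left: {4}→1  {7}→1  {9}→1
  2 left: {2,4}→1  {4,7}→2  {4,9}→2  {6,7}→1  {7,9}→2  {8,9}→1
  3 left: {1,2,4}→1  {2,4,7}→3  {2,4,9}→3  {4,6,7}→3  {4,7,9}→6  {4,8,9}→3  {5,6,7}→1  {6,7,9}→3  {7,8,9}→3
  4 left: {1,2,4,7}→4  {1,2,4,9}→4  {2,4,6,7}→6  {2,4,7,9}→12  {2,4,8,9}→6  {3,5,6,7}→1  {4,5,6,7}→4  {4,6,7,9}→12  {4,7,8,9}→12  {5,6,7,9}→4  {6,7,8,9}→6
  5 left: {1,2,4,6,7}→10  {1,2,4,7,9}→20  {1,2,4,8,9}→10  {2,4,5,6,7}→10  {2,4,6,7,9}→30  {2,4,7,8,9}→30  {3,4,5,6,7}→5  {3,5,6,7,9}→5  {4,5,6,7,9}→20  {4,6,7,8,9}→30  {5,6,7,8,9}→10
  6 left: {1,2,4,5,6,7}→20  {1,2,4,6,7,9}→60  {1,2,4,7,8,9}→60  {2,3,4,5,6,7}→15  {2,4,5,6,7,9}→60  {2,4,6,7,8,9}→90  {3,4,5,6,7,9}→30  {3,5,6,7,8,9}→15  {4,5,6,7,8,9}→60
  7 left: {1,2,3,4,5,6,7}→35  {1,2,4,5,6,7,9}→140  {1,2,4,6,7,8,9}→210  {2,3,4,5,6,7,9}→105  {2,4,5,6,7,8,9}→210  {3,4,5,6,7,8,9}→105
  8 left: {0,1,2,3,4,5,6,7}→35  {1,2,3,4,5,6,7,9}→280  {1,2,4,5,6,7,8,9}→560  {2,3,4,5,6,7,8,9}→420
  placing 0:q first → 1260 extensions
  placing 8:r first → 315 extensions
total linear extensions = 1575

1575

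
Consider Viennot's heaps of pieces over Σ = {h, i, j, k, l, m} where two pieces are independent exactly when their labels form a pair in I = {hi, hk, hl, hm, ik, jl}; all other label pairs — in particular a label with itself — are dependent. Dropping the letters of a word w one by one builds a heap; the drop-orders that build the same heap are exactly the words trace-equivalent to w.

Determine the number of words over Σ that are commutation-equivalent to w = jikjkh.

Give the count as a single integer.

#0=j has no predecessor
#1=i depends on [0:j]
#2=k depends on [0:j]
#3=j depends on [1:i, 2:k]
#4=k depends on [3:j]
#5=h depends on [3:j]
sources: [0:j]
N(rest) = Σ N(rest − s) over sources s of rest; N(one piece) = 1:
  size 1 → [4]=1  [5]=1
  size 2 → [4,5]=2
  size 3 → [3,4,5]=2
  size 4 → [1,3,4,5]=2  [2,3,4,5]=2
  first=0(j) contributes 4

4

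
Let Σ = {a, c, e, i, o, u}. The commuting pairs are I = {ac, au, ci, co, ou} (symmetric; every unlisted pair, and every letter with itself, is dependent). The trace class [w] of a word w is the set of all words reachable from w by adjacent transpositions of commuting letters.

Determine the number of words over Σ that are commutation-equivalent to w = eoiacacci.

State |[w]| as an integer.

0(e) covers ∅
1(o) covers 0:e
2(i) covers 1:o
3(a) covers 2:i
4(c) covers 0:e
5(a) covers 3:a
6(c) covers 4:c
7(c) covers 6:c
8(i) covers 5:a
floor of heap: 0:e
completions by unplaced set U, small U first (add the entries for U minus each lowest piece of U):
  |U|=1: {7}:1  {8}:1
  |U|=2: {5,8}:1  {6,7}:1  {7,8}:2
  |U|=3: {3,5,8}:1  {4,6,7}:1  {5,7,8}:3  {6,7,8}:3
  |U|=4: {2,3,5,8}:1  {3,5,7,8}:4  {4,6,7,8}:4  {5,6,7,8}:6
  |U|=5: {1,2,3,5,8}:1  {2,3,5,7,8}:5  {3,5,6,7,8}:10  {4,5,6,7,8}:10
  |U|=6: {1,2,3,5,7,8}:6  {2,3,5,6,7,8}:15  {3,4,5,6,7,8}:20
  |U|=7: {1,2,3,5,6,7,8}:21  {2,3,4,5,6,7,8}:35
  start at 0(e): 56

56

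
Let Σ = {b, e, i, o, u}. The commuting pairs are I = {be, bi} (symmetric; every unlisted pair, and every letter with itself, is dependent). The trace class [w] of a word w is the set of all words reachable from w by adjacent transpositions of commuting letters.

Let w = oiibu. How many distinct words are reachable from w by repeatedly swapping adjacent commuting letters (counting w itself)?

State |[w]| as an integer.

drop 0:o onto floor
drop 1:i onto {0:o}
drop 2:i onto {1:i}
drop 3:b onto {0:o}
drop 4:u onto {2:i, 3:b}
ground layer = {0:o}
drop-orders for the pieces not yet dropped (sum over which currently-grounded one goes next):
  1 to go: {4} 1
  2 to go: {2,4} 1  {3,4} 1
  3 to go: {1,2,4} 1  {2,3,4} 2
  if 0:o drops first: 3 orders

3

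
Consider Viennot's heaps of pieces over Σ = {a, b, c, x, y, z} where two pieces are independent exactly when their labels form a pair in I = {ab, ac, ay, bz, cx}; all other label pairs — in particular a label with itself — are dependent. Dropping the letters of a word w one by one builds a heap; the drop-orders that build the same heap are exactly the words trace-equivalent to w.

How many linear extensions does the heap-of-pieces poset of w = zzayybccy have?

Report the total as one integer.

piece 0:z — minimal
piece 1:z rests on {0:z}
piece 2:a rests on {1:z}
piece 3:y rests on {1:z}
piece 4:y rests on {3:y}
piece 5:b rests on {4:y}
piece 6:c rests on {5:b}
piece 7:c rests on {6:c}
piece 8:y rests on {7:c}
minimal pieces: {0:z}
ways to finish when only these pieces remain (= sum over removing one remaining piece with nothing left below it):
  1 left: {2}→1  {8}→1
  2 left: {2,8}→2  {7,8}→1
  3 left: {2,7,8}→3  {6,7,8}→1
  4 left: {2,6,7,8}→4  {5,6,7,8}→1
  5 left: {2,5,6,7,8}→5  {4,5,6,7,8}→1
  6 left: {2,4,5,6,7,8}→6  {3,4,5,6,7,8}→1
  7 left: {2,3,4,5,6,7,8}→7
  placing 0:z first → 7 extensions

7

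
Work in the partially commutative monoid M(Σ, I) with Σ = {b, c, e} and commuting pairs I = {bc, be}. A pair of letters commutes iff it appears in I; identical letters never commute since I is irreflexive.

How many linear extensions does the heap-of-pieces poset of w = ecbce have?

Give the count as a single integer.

5

#0=e has no predecessor
#1=c depends on [0:e]
#2=b has no predecessor
#3=c depends on [1:c]
#4=e depends on [3:c]
sources: [0:e, 2:b]
N(rest) = Σ N(rest − s) over sources s of rest; N(one piece) = 1:
  size 1 → [2]=1  [4]=1
  size 2 → [2,4]=2  [3,4]=1
  size 3 → [1,3,4]=1  [2,3,4]=3
  first=0(e) contributes 4
  first=2(b) contributes 1
|[w]| = 5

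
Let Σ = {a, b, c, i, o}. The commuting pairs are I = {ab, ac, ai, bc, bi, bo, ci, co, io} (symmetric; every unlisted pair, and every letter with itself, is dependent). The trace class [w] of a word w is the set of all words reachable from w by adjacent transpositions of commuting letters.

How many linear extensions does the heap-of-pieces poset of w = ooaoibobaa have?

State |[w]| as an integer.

360

piece 0:o — minimal
piece 1:o rests on {0:o}
piece 2:a rests on {1:o}
piece 3:o rests on {2:a}
piece 4:i — minimal
piece 5:b — minimal
piece 6:o rests on {3:o}
piece 7:b rests on {5:b}
piece 8:a rests on {6:o}
piece 9:a rests on {8:a}
minimal pieces: {0:o, 4:i, 5:b}
ways to finish when only these pieces remain (= sum over removing one remaining piece with nothing left below it):
  1 left: {4}→1  {7}→1  {9}→1
  2 left: {4,7}→2  {4,9}→2  {5,7}→1  {7,9}→2  {8,9}→1
  3 left: {4,5,7}→3  {4,7,9}→6  {4,8,9}→3  {5,7,9}→3  {6,8,9}→1  {7,8,9}→3
  4 left: {3,6,8,9}→1  {4,5,7,9}→12  {4,6,8,9}→4  {4,7,8,9}→12  {5,7,8,9}→6  {6,7,8,9}→4
  5 left: {2,3,6,8,9}→1  {3,4,6,8,9}→5  {3,6,7,8,9}→5  {4,5,7,8,9}→30  {4,6,7,8,9}→20  {5,6,7,8,9}→10
  6 left: {1,2,3,6,8,9}→1  {2,3,4,6,8,9}→6  {2,3,6,7,8,9}→6  {3,4,6,7,8,9}→30  {3,5,6,7,8,9}→15  {4,5,6,7,8,9}→60
  7 left: {0,1,2,3,6,8,9}→1  {1,2,3,4,6,8,9}→7  {1,2,3,6,7,8,9}→7  {2,3,4,6,7,8,9}→42  {2,3,5,6,7,8,9}→21  {3,4,5,6,7,8,9}→105
  8 left: {0,1,2,3,4,6,8,9}→8  {0,1,2,3,6,7,8,9}→8  {1,2,3,4,6,7,8,9}→56  {1,2,3,5,6,7,8,9}→28  {2,3,4,5,6,7,8,9}→168
  placing 0:o first → 252 extensions
  placing 4:i first → 36 extensions
  placing 5:b first → 72 extensions
total linear extensions = 360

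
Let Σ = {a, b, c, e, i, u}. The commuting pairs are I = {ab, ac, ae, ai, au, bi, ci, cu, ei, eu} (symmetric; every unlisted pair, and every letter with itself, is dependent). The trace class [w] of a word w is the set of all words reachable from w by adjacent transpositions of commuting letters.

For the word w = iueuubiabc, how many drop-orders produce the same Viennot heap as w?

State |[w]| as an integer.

210

0(i) covers ∅
1(u) covers 0:i
2(e) covers ∅
3(u) covers 1:u
4(u) covers 3:u
5(b) covers 2:e, 4:u
6(i) covers 4:u
7(a) covers ∅
8(b) covers 5:b
9(c) covers 8:b
floor of heap: 0:i, 2:e, 7:a
completions by unplaced set U, small U first (add the entries for U minus each lowest piece of U):
  |U|=1: {6}:1  {7}:1  {9}:1
  |U|=2: {6,7}:2  {6,9}:2  {7,9}:2  {8,9}:1
  |U|=3: {5,8,9}:1  {6,7,9}:6  {6,8,9}:3  {7,8,9}:3
  |U|=4: {2,5,8,9}:1  {5,6,8,9}:4  {5,7,8,9}:4  {6,7,8,9}:12
  |U|=5: {2,5,6,8,9}:5  {2,5,7,8,9}:5  {4,5,6,8,9}:4  {5,6,7,8,9}:20
  |U|=6: {2,4,5,6,8,9}:9  {2,5,6,7,8,9}:30  {3,4,5,6,8,9}:4  {4,5,6,7,8,9}:24
  |U|=7: {1,3,4,5,6,8,9}:4  {2,3,4,5,6,8,9}:13  {2,4,5,6,7,8,9}:63  {3,4,5,6,7,8,9}:28
  |U|=8: {0,1,3,4,5,6,8,9}:4  {1,2,3,4,5,6,8,9}:17  {1,3,4,5,6,7,8,9}:32  {2,3,4,5,6,7,8,9}:104
  start at 0(i): 153
  start at 2(e): 36
  start at 7(a): 21
sum over floor = 210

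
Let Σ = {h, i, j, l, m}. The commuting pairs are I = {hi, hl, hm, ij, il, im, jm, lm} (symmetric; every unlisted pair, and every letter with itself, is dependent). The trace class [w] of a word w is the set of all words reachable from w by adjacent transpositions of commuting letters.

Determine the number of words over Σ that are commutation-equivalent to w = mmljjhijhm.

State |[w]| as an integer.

840

#0=m has no predecessor
#1=m depends on [0:m]
#2=l has no predecessor
#3=j depends on [2:l]
#4=j depends on [3:j]
#5=h depends on [4:j]
#6=i has no predecessor
#7=j depends on [5:h]
#8=h depends on [7:j]
#9=m depends on [1:m]
sources: [0:m, 2:l, 6:i]
N(rest) = Σ N(rest − s) over sources s of rest; N(one piece) = 1:
  size 1 → [6]=1  [8]=1  [9]=1
  size 2 → [1,9]=1  [6,8]=2  [6,9]=2  [7,8]=1  [8,9]=2
  size 3 → [0,1,9]=1  [1,6,9]=3  [1,8,9]=3  [5,7,8]=1  [6,7,8]=3  [6,8,9]=6  [7,8,9]=3
  size 4 → [0,1,6,9]=4  [0,1,8,9]=4  [1,6,8,9]=12  [1,7,8,9]=6  [4,5,7,8]=1  [5,6,7,8]=4  [5,7,8,9]=4  [6,7,8,9]=12
  size 5 → [0,1,6,8,9]=20  [0,1,7,8,9]=10  [1,5,7,8,9]=10  [1,6,7,8,9]=30  [3,4,5,7,8]=1  [4,5,6,7,8]=5  [4,5,7,8,9]=5  [5,6,7,8,9]=20
  size 6 → [0,1,5,7,8,9]=20  [0,1,6,7,8,9]=60  [1,4,5,7,8,9]=15  [1,5,6,7,8,9]=60  [2,3,4,5,7,8]=1  [3,4,5,6,7,8]=6  [3,4,5,7,8,9]=6  [4,5,6,7,8,9]=30
  size 7 → [0,1,4,5,7,8,9]=35  [0,1,5,6,7,8,9]=140  [1,3,4,5,7,8,9]=21  [1,4,5,6,7,8,9]=105  [2,3,4,5,6,7,8]=7  [2,3,4,5,7,8,9]=7  [3,4,5,6,7,8,9]=42
  size 8 → [0,1,3,4,5,7,8,9]=56  [0,1,4,5,6,7,8,9]=280  [1,2,3,4,5,7,8,9]=28  [1,3,4,5,6,7,8,9]=168  [2,3,4,5,6,7,8,9]=56
  first=0(m) contributes 252
  first=2(l) contributes 504
  first=6(i) contributes 84
|[w]| = 840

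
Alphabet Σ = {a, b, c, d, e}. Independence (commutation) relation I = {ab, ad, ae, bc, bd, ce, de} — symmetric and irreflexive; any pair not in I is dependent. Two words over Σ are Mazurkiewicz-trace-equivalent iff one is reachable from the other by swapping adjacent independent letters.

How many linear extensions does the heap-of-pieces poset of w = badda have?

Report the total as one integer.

30

0(b) covers ∅
1(a) covers ∅
2(d) covers ∅
3(d) covers 2:d
4(a) covers 1:a
floor of heap: 0:b, 1:a, 2:d
completions by unplaced set U, small U first (add the entries for U minus each lowest piece of U):
  |U|=1: {0}:1  {3}:1  {4}:1
  |U|=2: {0,3}:2  {0,4}:2  {1,4}:1  {2,3}:1  {3,4}:2
  |U|=3: {0,1,4}:3  {0,2,3}:3  {0,3,4}:6  {1,3,4}:3  {2,3,4}:3
  start at 0(b): 6
  start at 1(a): 12
  start at 2(d): 12
sum over floor = 30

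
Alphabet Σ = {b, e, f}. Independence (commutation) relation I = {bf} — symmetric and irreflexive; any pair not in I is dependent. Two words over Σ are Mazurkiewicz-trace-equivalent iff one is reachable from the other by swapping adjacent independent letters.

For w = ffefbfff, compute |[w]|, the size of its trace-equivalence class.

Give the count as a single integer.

5

0(f) covers ∅
1(f) covers 0:f
2(e) covers 1:f
3(f) covers 2:e
4(b) covers 2:e
5(f) covers 3:f
6(f) covers 5:f
7(f) covers 6:f
floor of heap: 0:f
completions by unplaced set U, small U first (add the entries for U minus each lowest piece of U):
  |U|=1: {4}:1  {7}:1
  |U|=2: {4,7}:2  {6,7}:1
  |U|=3: {4,6,7}:3  {5,6,7}:1
  |U|=4: {3,5,6,7}:1  {4,5,6,7}:4
  |U|=5: {3,4,5,6,7}:5
  |U|=6: {2,3,4,5,6,7}:5
  start at 0(f): 5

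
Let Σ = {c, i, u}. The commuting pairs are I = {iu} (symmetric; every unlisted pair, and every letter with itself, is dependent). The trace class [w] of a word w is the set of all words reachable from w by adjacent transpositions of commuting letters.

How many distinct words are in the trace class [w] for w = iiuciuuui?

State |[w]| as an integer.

#0=i has no predecessor
#1=i depends on [0:i]
#2=u has no predecessor
#3=c depends on [1:i, 2:u]
#4=i depends on [3:c]
#5=u depends on [3:c]
#6=u depends on [5:u]
#7=u depends on [6:u]
#8=i depends on [4:i]
sources: [0:i, 2:u]
N(rest) = Σ N(rest − s) over sources s of rest; N(one piece) = 1:
  size 1 → [7]=1  [8]=1
  size 2 → [4,8]=1  [6,7]=1  [7,8]=2
  size 3 → [4,7,8]=3  [5,6,7]=1  [6,7,8]=3
  size 4 → [4,6,7,8]=6  [5,6,7,8]=4
  size 5 → [4,5,6,7,8]=10
  size 6 → [3,4,5,6,7,8]=10
  size 7 → [1,3,4,5,6,7,8]=10  [2,3,4,5,6,7,8]=10
  first=0(i) contributes 20
  first=2(u) contributes 10
|[w]| = 30

30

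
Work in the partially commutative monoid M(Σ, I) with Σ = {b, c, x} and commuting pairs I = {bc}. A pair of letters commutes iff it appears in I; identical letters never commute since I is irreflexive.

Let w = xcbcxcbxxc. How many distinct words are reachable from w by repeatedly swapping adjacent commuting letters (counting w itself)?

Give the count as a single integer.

6

#0=x has no predecessor
#1=c depends on [0:x]
#2=b depends on [0:x]
#3=c depends on [1:c]
#4=x depends on [2:b, 3:c]
#5=c depends on [4:x]
#6=b depends on [4:x]
#7=x depends on [5:c, 6:b]
#8=x depends on [7:x]
#9=c depends on [8:x]
sources: [0:x]
N(rest) = Σ N(rest − s) over sources s of rest; N(one piece) = 1:
  size 1 → [9]=1
  size 2 → [8,9]=1
  size 3 → [7,8,9]=1
  size 4 → [5,7,8,9]=1  [6,7,8,9]=1
  size 5 → [5,6,7,8,9]=2
  size 6 → [4,5,6,7,8,9]=2
  size 7 → [2,4,5,6,7,8,9]=2  [3,4,5,6,7,8,9]=2
  size 8 → [1,3,4,5,6,7,8,9]=2  [2,3,4,5,6,7,8,9]=4
  first=0(x) contributes 6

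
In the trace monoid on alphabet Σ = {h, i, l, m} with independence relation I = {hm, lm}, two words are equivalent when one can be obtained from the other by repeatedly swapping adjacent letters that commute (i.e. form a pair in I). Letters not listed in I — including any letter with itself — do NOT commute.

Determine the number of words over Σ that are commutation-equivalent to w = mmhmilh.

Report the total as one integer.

piece 0:m — minimal
piece 1:m rests on {0:m}
piece 2:h — minimal
piece 3:m rests on {1:m}
piece 4:i rests on {2:h, 3:m}
piece 5:l rests on {4:i}
piece 6:h rests on {5:l}
minimal pieces: {0:m, 2:h}
ways to finish when only these pieces remain (= sum over removing one remaining piece with nothing left below it):
  1 left: {6}→1
  2 left: {5,6}→1
  3 left: {4,5,6}→1
  4 left: {2,4,5,6}→1  {3,4,5,6}→1
  5 left: {1,3,4,5,6}→1  {2,3,4,5,6}→2
  placing 0:m first → 3 extensions
  placing 2:h first → 1 extensions
total linear extensions = 4

4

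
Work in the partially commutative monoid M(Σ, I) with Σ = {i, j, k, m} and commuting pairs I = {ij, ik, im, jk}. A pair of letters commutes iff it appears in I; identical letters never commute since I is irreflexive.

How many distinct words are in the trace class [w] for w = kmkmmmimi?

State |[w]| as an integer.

36

#0=k has no predecessor
#1=m depends on [0:k]
#2=k depends on [1:m]
#3=m depends on [2:k]
#4=m depends on [3:m]
#5=m depends on [4:m]
#6=i has no predecessor
#7=m depends on [5:m]
#8=i depends on [6:i]
sources: [0:k, 6:i]
N(rest) = Σ N(rest − s) over sources s of rest; N(one piece) = 1:
  size 1 → [7]=1  [8]=1
  size 2 → [5,7]=1  [6,8]=1  [7,8]=2
  size 3 → [4,5,7]=1  [5,7,8]=3  [6,7,8]=3
  size 4 → [3,4,5,7]=1  [4,5,7,8]=4  [5,6,7,8]=6
  size 5 → [2,3,4,5,7]=1  [3,4,5,7,8]=5  [4,5,6,7,8]=10
  size 6 → [1,2,3,4,5,7]=1  [2,3,4,5,7,8]=6  [3,4,5,6,7,8]=15
  size 7 → [0,1,2,3,4,5,7]=1  [1,2,3,4,5,7,8]=7  [2,3,4,5,6,7,8]=21
  first=0(k) contributes 28
  first=6(i) contributes 8
|[w]| = 36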